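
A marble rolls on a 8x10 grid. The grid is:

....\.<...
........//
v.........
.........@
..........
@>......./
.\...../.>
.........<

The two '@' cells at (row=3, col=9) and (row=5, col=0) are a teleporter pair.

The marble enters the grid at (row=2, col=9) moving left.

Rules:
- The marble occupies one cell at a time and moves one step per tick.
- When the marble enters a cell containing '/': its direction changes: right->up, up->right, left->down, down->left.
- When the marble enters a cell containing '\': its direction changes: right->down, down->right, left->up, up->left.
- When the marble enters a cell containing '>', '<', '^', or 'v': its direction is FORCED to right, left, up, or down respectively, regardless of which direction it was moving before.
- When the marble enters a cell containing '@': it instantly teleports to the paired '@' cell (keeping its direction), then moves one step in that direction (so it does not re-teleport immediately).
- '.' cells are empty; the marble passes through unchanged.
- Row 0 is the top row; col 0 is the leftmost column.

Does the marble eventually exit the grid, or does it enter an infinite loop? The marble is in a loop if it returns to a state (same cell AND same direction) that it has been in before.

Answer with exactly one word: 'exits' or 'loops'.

Answer: loops

Derivation:
Step 1: enter (2,9), '.' pass, move left to (2,8)
Step 2: enter (2,8), '.' pass, move left to (2,7)
Step 3: enter (2,7), '.' pass, move left to (2,6)
Step 4: enter (2,6), '.' pass, move left to (2,5)
Step 5: enter (2,5), '.' pass, move left to (2,4)
Step 6: enter (2,4), '.' pass, move left to (2,3)
Step 7: enter (2,3), '.' pass, move left to (2,2)
Step 8: enter (2,2), '.' pass, move left to (2,1)
Step 9: enter (2,1), '.' pass, move left to (2,0)
Step 10: enter (2,0), 'v' forces left->down, move down to (3,0)
Step 11: enter (3,0), '.' pass, move down to (4,0)
Step 12: enter (4,0), '.' pass, move down to (5,0)
Step 13: enter (5,0), '@' teleport (5,0)->(3,9), also enter (3,9), move down to (4,9)
Step 14: enter (4,9), '.' pass, move down to (5,9)
Step 15: enter (5,9), '/' deflects down->left, move left to (5,8)
Step 16: enter (5,8), '.' pass, move left to (5,7)
Step 17: enter (5,7), '.' pass, move left to (5,6)
Step 18: enter (5,6), '.' pass, move left to (5,5)
Step 19: enter (5,5), '.' pass, move left to (5,4)
Step 20: enter (5,4), '.' pass, move left to (5,3)
Step 21: enter (5,3), '.' pass, move left to (5,2)
Step 22: enter (5,2), '.' pass, move left to (5,1)
Step 23: enter (5,1), '>' forces left->right, move right to (5,2)
Step 24: enter (5,2), '.' pass, move right to (5,3)
Step 25: enter (5,3), '.' pass, move right to (5,4)
Step 26: enter (5,4), '.' pass, move right to (5,5)
Step 27: enter (5,5), '.' pass, move right to (5,6)
Step 28: enter (5,6), '.' pass, move right to (5,7)
Step 29: enter (5,7), '.' pass, move right to (5,8)
Step 30: enter (5,8), '.' pass, move right to (5,9)
Step 31: enter (5,9), '/' deflects right->up, move up to (4,9)
Step 32: enter (4,9), '.' pass, move up to (3,9)
Step 33: enter (3,9), '@' teleport (3,9)->(5,0), also enter (5,0), move up to (4,0)
Step 34: enter (4,0), '.' pass, move up to (3,0)
Step 35: enter (3,0), '.' pass, move up to (2,0)
Step 36: enter (2,0), 'v' forces up->down, move down to (3,0)
Step 37: at (3,0) dir=down — LOOP DETECTED (seen before)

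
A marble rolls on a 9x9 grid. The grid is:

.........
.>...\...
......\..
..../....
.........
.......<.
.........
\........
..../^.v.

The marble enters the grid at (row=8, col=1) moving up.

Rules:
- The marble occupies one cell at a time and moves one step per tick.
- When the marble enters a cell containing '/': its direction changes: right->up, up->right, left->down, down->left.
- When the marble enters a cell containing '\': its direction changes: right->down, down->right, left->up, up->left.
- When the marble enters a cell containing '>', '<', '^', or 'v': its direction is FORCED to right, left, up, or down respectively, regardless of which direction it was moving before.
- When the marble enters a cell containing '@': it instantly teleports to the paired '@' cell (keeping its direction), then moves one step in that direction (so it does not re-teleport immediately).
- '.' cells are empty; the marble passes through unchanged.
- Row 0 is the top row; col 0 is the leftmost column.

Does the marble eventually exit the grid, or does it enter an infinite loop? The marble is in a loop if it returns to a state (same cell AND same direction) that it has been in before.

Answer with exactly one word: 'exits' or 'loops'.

Step 1: enter (8,1), '.' pass, move up to (7,1)
Step 2: enter (7,1), '.' pass, move up to (6,1)
Step 3: enter (6,1), '.' pass, move up to (5,1)
Step 4: enter (5,1), '.' pass, move up to (4,1)
Step 5: enter (4,1), '.' pass, move up to (3,1)
Step 6: enter (3,1), '.' pass, move up to (2,1)
Step 7: enter (2,1), '.' pass, move up to (1,1)
Step 8: enter (1,1), '>' forces up->right, move right to (1,2)
Step 9: enter (1,2), '.' pass, move right to (1,3)
Step 10: enter (1,3), '.' pass, move right to (1,4)
Step 11: enter (1,4), '.' pass, move right to (1,5)
Step 12: enter (1,5), '\' deflects right->down, move down to (2,5)
Step 13: enter (2,5), '.' pass, move down to (3,5)
Step 14: enter (3,5), '.' pass, move down to (4,5)
Step 15: enter (4,5), '.' pass, move down to (5,5)
Step 16: enter (5,5), '.' pass, move down to (6,5)
Step 17: enter (6,5), '.' pass, move down to (7,5)
Step 18: enter (7,5), '.' pass, move down to (8,5)
Step 19: enter (8,5), '^' forces down->up, move up to (7,5)
Step 20: enter (7,5), '.' pass, move up to (6,5)
Step 21: enter (6,5), '.' pass, move up to (5,5)
Step 22: enter (5,5), '.' pass, move up to (4,5)
Step 23: enter (4,5), '.' pass, move up to (3,5)
Step 24: enter (3,5), '.' pass, move up to (2,5)
Step 25: enter (2,5), '.' pass, move up to (1,5)
Step 26: enter (1,5), '\' deflects up->left, move left to (1,4)
Step 27: enter (1,4), '.' pass, move left to (1,3)
Step 28: enter (1,3), '.' pass, move left to (1,2)
Step 29: enter (1,2), '.' pass, move left to (1,1)
Step 30: enter (1,1), '>' forces left->right, move right to (1,2)
Step 31: at (1,2) dir=right — LOOP DETECTED (seen before)

Answer: loops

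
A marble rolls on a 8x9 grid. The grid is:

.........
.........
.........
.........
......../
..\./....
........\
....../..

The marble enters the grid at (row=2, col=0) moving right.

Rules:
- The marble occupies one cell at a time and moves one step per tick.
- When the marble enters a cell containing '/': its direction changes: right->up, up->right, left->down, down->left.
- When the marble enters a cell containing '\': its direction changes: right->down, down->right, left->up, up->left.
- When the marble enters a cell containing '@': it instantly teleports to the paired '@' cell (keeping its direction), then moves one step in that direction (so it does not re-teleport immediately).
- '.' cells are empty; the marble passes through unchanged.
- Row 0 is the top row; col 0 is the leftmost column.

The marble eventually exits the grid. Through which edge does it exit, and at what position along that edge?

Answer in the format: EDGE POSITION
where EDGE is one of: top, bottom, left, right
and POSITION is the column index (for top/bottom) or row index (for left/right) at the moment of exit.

Answer: right 2

Derivation:
Step 1: enter (2,0), '.' pass, move right to (2,1)
Step 2: enter (2,1), '.' pass, move right to (2,2)
Step 3: enter (2,2), '.' pass, move right to (2,3)
Step 4: enter (2,3), '.' pass, move right to (2,4)
Step 5: enter (2,4), '.' pass, move right to (2,5)
Step 6: enter (2,5), '.' pass, move right to (2,6)
Step 7: enter (2,6), '.' pass, move right to (2,7)
Step 8: enter (2,7), '.' pass, move right to (2,8)
Step 9: enter (2,8), '.' pass, move right to (2,9)
Step 10: at (2,9) — EXIT via right edge, pos 2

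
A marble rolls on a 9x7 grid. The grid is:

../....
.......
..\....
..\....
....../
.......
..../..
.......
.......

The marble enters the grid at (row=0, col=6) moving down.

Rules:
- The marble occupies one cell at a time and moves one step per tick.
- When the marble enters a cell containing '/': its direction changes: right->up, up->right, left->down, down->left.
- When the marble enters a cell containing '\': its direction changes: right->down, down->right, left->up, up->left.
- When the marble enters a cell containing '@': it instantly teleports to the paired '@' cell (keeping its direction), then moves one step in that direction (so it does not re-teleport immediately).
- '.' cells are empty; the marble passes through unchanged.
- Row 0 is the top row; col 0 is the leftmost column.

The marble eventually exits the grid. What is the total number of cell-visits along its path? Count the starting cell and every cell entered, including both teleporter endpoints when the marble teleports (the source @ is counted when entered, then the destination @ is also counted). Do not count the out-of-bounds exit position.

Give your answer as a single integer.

Answer: 11

Derivation:
Step 1: enter (0,6), '.' pass, move down to (1,6)
Step 2: enter (1,6), '.' pass, move down to (2,6)
Step 3: enter (2,6), '.' pass, move down to (3,6)
Step 4: enter (3,6), '.' pass, move down to (4,6)
Step 5: enter (4,6), '/' deflects down->left, move left to (4,5)
Step 6: enter (4,5), '.' pass, move left to (4,4)
Step 7: enter (4,4), '.' pass, move left to (4,3)
Step 8: enter (4,3), '.' pass, move left to (4,2)
Step 9: enter (4,2), '.' pass, move left to (4,1)
Step 10: enter (4,1), '.' pass, move left to (4,0)
Step 11: enter (4,0), '.' pass, move left to (4,-1)
Step 12: at (4,-1) — EXIT via left edge, pos 4
Path length (cell visits): 11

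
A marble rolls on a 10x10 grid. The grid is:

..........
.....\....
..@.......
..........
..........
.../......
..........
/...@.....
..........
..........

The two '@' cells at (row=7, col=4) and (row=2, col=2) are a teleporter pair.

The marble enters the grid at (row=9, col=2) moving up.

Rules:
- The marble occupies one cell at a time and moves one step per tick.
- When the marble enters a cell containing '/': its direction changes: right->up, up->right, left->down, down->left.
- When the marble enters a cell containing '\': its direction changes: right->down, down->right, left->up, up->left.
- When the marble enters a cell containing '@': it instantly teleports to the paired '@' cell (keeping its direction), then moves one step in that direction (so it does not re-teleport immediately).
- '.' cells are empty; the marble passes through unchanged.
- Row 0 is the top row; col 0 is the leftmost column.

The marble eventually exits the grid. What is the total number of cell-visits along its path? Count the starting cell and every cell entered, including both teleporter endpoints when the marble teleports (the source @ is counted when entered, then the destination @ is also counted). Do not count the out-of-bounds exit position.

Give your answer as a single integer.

Answer: 16

Derivation:
Step 1: enter (9,2), '.' pass, move up to (8,2)
Step 2: enter (8,2), '.' pass, move up to (7,2)
Step 3: enter (7,2), '.' pass, move up to (6,2)
Step 4: enter (6,2), '.' pass, move up to (5,2)
Step 5: enter (5,2), '.' pass, move up to (4,2)
Step 6: enter (4,2), '.' pass, move up to (3,2)
Step 7: enter (3,2), '.' pass, move up to (2,2)
Step 8: enter (2,2), '@' teleport (2,2)->(7,4), also enter (7,4), move up to (6,4)
Step 9: enter (6,4), '.' pass, move up to (5,4)
Step 10: enter (5,4), '.' pass, move up to (4,4)
Step 11: enter (4,4), '.' pass, move up to (3,4)
Step 12: enter (3,4), '.' pass, move up to (2,4)
Step 13: enter (2,4), '.' pass, move up to (1,4)
Step 14: enter (1,4), '.' pass, move up to (0,4)
Step 15: enter (0,4), '.' pass, move up to (-1,4)
Step 16: at (-1,4) — EXIT via top edge, pos 4
Path length (cell visits): 16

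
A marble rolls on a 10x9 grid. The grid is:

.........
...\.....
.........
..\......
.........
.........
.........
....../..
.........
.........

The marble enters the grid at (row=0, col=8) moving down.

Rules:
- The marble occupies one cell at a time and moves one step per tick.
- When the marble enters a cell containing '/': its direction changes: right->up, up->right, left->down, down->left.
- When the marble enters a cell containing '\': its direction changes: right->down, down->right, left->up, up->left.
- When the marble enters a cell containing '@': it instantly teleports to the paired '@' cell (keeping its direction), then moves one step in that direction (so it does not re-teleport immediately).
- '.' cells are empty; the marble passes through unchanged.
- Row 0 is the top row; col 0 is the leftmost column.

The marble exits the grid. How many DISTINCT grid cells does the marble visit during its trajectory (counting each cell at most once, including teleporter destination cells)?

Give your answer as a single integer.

Answer: 10

Derivation:
Step 1: enter (0,8), '.' pass, move down to (1,8)
Step 2: enter (1,8), '.' pass, move down to (2,8)
Step 3: enter (2,8), '.' pass, move down to (3,8)
Step 4: enter (3,8), '.' pass, move down to (4,8)
Step 5: enter (4,8), '.' pass, move down to (5,8)
Step 6: enter (5,8), '.' pass, move down to (6,8)
Step 7: enter (6,8), '.' pass, move down to (7,8)
Step 8: enter (7,8), '.' pass, move down to (8,8)
Step 9: enter (8,8), '.' pass, move down to (9,8)
Step 10: enter (9,8), '.' pass, move down to (10,8)
Step 11: at (10,8) — EXIT via bottom edge, pos 8
Distinct cells visited: 10 (path length 10)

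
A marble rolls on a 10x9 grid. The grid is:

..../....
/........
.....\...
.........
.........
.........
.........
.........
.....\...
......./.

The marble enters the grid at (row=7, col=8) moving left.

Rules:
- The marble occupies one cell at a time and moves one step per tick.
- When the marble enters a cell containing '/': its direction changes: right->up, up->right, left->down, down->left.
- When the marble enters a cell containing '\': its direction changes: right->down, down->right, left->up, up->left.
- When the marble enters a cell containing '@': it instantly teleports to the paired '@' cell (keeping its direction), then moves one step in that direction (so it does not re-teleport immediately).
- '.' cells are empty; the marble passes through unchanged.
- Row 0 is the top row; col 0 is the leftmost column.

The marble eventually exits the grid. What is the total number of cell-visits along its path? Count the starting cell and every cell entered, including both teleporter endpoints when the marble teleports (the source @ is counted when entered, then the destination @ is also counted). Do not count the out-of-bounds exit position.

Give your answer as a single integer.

Step 1: enter (7,8), '.' pass, move left to (7,7)
Step 2: enter (7,7), '.' pass, move left to (7,6)
Step 3: enter (7,6), '.' pass, move left to (7,5)
Step 4: enter (7,5), '.' pass, move left to (7,4)
Step 5: enter (7,4), '.' pass, move left to (7,3)
Step 6: enter (7,3), '.' pass, move left to (7,2)
Step 7: enter (7,2), '.' pass, move left to (7,1)
Step 8: enter (7,1), '.' pass, move left to (7,0)
Step 9: enter (7,0), '.' pass, move left to (7,-1)
Step 10: at (7,-1) — EXIT via left edge, pos 7
Path length (cell visits): 9

Answer: 9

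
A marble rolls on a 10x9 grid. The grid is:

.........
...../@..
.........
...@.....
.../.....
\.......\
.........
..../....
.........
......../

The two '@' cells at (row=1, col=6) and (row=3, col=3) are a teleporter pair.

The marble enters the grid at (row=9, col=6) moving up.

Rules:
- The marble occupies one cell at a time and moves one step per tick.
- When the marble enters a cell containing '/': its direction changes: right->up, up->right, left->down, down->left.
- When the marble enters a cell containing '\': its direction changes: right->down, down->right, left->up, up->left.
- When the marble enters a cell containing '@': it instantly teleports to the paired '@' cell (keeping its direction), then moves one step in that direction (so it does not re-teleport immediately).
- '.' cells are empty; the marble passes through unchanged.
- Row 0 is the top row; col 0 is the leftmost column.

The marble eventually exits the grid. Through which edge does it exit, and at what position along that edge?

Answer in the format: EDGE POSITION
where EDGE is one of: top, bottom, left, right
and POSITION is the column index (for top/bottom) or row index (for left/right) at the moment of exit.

Step 1: enter (9,6), '.' pass, move up to (8,6)
Step 2: enter (8,6), '.' pass, move up to (7,6)
Step 3: enter (7,6), '.' pass, move up to (6,6)
Step 4: enter (6,6), '.' pass, move up to (5,6)
Step 5: enter (5,6), '.' pass, move up to (4,6)
Step 6: enter (4,6), '.' pass, move up to (3,6)
Step 7: enter (3,6), '.' pass, move up to (2,6)
Step 8: enter (2,6), '.' pass, move up to (1,6)
Step 9: enter (1,6), '@' teleport (1,6)->(3,3), also enter (3,3), move up to (2,3)
Step 10: enter (2,3), '.' pass, move up to (1,3)
Step 11: enter (1,3), '.' pass, move up to (0,3)
Step 12: enter (0,3), '.' pass, move up to (-1,3)
Step 13: at (-1,3) — EXIT via top edge, pos 3

Answer: top 3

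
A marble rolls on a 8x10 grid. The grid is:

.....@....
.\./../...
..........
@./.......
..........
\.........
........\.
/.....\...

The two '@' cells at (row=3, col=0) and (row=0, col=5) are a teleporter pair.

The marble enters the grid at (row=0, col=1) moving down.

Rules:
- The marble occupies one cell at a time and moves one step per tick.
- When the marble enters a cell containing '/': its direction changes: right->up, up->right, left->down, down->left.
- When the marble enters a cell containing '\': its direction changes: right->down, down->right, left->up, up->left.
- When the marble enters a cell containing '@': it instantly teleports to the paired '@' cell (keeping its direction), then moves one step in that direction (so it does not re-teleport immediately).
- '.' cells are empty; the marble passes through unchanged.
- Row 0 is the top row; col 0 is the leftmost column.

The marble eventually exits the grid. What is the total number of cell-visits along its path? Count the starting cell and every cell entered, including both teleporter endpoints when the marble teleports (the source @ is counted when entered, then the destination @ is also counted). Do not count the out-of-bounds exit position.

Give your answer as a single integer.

Answer: 5

Derivation:
Step 1: enter (0,1), '.' pass, move down to (1,1)
Step 2: enter (1,1), '\' deflects down->right, move right to (1,2)
Step 3: enter (1,2), '.' pass, move right to (1,3)
Step 4: enter (1,3), '/' deflects right->up, move up to (0,3)
Step 5: enter (0,3), '.' pass, move up to (-1,3)
Step 6: at (-1,3) — EXIT via top edge, pos 3
Path length (cell visits): 5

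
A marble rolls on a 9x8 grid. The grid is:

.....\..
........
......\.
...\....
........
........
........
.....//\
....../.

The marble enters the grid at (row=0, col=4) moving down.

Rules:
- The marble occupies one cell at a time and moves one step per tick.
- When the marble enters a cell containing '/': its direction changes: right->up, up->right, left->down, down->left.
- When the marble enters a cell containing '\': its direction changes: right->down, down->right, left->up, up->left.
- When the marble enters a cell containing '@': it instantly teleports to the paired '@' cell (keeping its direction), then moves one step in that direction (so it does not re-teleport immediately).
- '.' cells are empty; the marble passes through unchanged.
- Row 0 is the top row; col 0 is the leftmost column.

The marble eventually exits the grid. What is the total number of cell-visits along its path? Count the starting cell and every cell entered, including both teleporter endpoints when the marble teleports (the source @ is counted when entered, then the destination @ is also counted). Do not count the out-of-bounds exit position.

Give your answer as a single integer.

Answer: 9

Derivation:
Step 1: enter (0,4), '.' pass, move down to (1,4)
Step 2: enter (1,4), '.' pass, move down to (2,4)
Step 3: enter (2,4), '.' pass, move down to (3,4)
Step 4: enter (3,4), '.' pass, move down to (4,4)
Step 5: enter (4,4), '.' pass, move down to (5,4)
Step 6: enter (5,4), '.' pass, move down to (6,4)
Step 7: enter (6,4), '.' pass, move down to (7,4)
Step 8: enter (7,4), '.' pass, move down to (8,4)
Step 9: enter (8,4), '.' pass, move down to (9,4)
Step 10: at (9,4) — EXIT via bottom edge, pos 4
Path length (cell visits): 9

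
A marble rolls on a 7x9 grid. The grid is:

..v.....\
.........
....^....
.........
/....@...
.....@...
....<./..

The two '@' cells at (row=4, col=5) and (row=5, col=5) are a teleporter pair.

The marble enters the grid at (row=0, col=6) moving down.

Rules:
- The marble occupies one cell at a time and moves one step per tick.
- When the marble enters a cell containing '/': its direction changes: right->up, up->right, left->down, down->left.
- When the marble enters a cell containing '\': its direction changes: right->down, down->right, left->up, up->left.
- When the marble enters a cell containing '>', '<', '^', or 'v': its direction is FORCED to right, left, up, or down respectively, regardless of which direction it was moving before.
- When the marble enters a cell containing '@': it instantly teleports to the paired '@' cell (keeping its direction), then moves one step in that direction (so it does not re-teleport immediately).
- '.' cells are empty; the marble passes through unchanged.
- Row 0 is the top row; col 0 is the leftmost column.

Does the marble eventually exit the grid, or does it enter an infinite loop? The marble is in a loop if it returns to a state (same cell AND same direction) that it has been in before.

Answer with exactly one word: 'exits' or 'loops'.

Step 1: enter (0,6), '.' pass, move down to (1,6)
Step 2: enter (1,6), '.' pass, move down to (2,6)
Step 3: enter (2,6), '.' pass, move down to (3,6)
Step 4: enter (3,6), '.' pass, move down to (4,6)
Step 5: enter (4,6), '.' pass, move down to (5,6)
Step 6: enter (5,6), '.' pass, move down to (6,6)
Step 7: enter (6,6), '/' deflects down->left, move left to (6,5)
Step 8: enter (6,5), '.' pass, move left to (6,4)
Step 9: enter (6,4), '<' forces left->left, move left to (6,3)
Step 10: enter (6,3), '.' pass, move left to (6,2)
Step 11: enter (6,2), '.' pass, move left to (6,1)
Step 12: enter (6,1), '.' pass, move left to (6,0)
Step 13: enter (6,0), '.' pass, move left to (6,-1)
Step 14: at (6,-1) — EXIT via left edge, pos 6

Answer: exits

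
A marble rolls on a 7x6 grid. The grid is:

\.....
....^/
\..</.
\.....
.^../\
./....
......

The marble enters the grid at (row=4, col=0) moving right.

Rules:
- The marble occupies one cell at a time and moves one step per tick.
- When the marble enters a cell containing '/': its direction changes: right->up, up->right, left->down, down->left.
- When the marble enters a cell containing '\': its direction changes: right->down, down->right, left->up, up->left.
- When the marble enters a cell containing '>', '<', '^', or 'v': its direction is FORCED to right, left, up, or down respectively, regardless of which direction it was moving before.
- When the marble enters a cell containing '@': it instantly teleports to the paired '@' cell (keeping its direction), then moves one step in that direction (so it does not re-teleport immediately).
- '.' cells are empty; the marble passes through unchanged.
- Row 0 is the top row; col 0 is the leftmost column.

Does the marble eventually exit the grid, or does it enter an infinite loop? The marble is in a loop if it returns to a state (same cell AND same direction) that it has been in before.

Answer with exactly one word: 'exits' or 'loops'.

Answer: exits

Derivation:
Step 1: enter (4,0), '.' pass, move right to (4,1)
Step 2: enter (4,1), '^' forces right->up, move up to (3,1)
Step 3: enter (3,1), '.' pass, move up to (2,1)
Step 4: enter (2,1), '.' pass, move up to (1,1)
Step 5: enter (1,1), '.' pass, move up to (0,1)
Step 6: enter (0,1), '.' pass, move up to (-1,1)
Step 7: at (-1,1) — EXIT via top edge, pos 1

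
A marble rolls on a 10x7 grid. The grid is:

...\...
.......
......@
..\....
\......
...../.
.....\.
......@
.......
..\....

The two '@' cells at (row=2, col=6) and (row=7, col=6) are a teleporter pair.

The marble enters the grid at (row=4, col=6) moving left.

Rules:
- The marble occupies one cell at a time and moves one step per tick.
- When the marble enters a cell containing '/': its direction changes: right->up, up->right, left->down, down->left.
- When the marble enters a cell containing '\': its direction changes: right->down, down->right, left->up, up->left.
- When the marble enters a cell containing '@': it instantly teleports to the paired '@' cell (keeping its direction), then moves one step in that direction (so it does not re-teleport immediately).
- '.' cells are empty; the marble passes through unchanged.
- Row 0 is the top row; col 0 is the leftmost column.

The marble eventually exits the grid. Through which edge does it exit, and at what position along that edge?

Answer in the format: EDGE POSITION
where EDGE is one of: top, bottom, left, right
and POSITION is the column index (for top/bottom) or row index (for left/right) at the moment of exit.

Step 1: enter (4,6), '.' pass, move left to (4,5)
Step 2: enter (4,5), '.' pass, move left to (4,4)
Step 3: enter (4,4), '.' pass, move left to (4,3)
Step 4: enter (4,3), '.' pass, move left to (4,2)
Step 5: enter (4,2), '.' pass, move left to (4,1)
Step 6: enter (4,1), '.' pass, move left to (4,0)
Step 7: enter (4,0), '\' deflects left->up, move up to (3,0)
Step 8: enter (3,0), '.' pass, move up to (2,0)
Step 9: enter (2,0), '.' pass, move up to (1,0)
Step 10: enter (1,0), '.' pass, move up to (0,0)
Step 11: enter (0,0), '.' pass, move up to (-1,0)
Step 12: at (-1,0) — EXIT via top edge, pos 0

Answer: top 0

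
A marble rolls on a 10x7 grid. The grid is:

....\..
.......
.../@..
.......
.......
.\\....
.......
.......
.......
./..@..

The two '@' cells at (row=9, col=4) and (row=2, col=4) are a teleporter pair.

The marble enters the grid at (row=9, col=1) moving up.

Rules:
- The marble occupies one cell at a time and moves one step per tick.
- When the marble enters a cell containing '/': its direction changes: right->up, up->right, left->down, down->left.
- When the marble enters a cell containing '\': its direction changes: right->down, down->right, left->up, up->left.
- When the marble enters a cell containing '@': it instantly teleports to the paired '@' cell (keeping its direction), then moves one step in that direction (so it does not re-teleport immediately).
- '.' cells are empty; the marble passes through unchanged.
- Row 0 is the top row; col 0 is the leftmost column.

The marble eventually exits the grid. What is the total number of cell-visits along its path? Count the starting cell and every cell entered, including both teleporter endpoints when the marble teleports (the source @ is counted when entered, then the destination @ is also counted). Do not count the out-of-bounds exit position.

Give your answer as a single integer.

Answer: 7

Derivation:
Step 1: enter (9,1), '/' deflects up->right, move right to (9,2)
Step 2: enter (9,2), '.' pass, move right to (9,3)
Step 3: enter (9,3), '.' pass, move right to (9,4)
Step 4: enter (9,4), '@' teleport (9,4)->(2,4), also enter (2,4), move right to (2,5)
Step 5: enter (2,5), '.' pass, move right to (2,6)
Step 6: enter (2,6), '.' pass, move right to (2,7)
Step 7: at (2,7) — EXIT via right edge, pos 2
Path length (cell visits): 7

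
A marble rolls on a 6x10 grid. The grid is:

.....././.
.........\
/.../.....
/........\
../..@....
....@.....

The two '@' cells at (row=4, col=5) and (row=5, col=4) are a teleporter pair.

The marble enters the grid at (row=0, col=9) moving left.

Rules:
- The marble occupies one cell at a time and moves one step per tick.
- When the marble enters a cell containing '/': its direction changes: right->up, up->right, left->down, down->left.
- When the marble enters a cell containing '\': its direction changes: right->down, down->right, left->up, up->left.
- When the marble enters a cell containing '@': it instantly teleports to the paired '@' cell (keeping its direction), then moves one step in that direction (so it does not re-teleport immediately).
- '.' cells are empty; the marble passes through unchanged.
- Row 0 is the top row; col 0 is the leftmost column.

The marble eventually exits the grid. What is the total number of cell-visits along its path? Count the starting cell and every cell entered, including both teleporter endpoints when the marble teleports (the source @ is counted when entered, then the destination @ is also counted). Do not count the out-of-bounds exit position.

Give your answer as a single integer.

Step 1: enter (0,9), '.' pass, move left to (0,8)
Step 2: enter (0,8), '/' deflects left->down, move down to (1,8)
Step 3: enter (1,8), '.' pass, move down to (2,8)
Step 4: enter (2,8), '.' pass, move down to (3,8)
Step 5: enter (3,8), '.' pass, move down to (4,8)
Step 6: enter (4,8), '.' pass, move down to (5,8)
Step 7: enter (5,8), '.' pass, move down to (6,8)
Step 8: at (6,8) — EXIT via bottom edge, pos 8
Path length (cell visits): 7

Answer: 7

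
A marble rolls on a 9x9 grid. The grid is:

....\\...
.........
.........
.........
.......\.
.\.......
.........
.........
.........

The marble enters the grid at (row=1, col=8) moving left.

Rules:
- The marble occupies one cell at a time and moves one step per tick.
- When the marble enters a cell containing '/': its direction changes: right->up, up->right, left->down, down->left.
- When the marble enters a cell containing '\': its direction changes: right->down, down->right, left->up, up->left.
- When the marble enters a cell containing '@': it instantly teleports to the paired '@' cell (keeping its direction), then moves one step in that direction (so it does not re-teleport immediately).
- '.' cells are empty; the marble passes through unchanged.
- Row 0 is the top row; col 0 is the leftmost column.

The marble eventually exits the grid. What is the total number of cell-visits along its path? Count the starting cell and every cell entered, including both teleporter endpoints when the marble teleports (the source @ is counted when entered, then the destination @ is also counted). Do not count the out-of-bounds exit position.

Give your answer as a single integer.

Step 1: enter (1,8), '.' pass, move left to (1,7)
Step 2: enter (1,7), '.' pass, move left to (1,6)
Step 3: enter (1,6), '.' pass, move left to (1,5)
Step 4: enter (1,5), '.' pass, move left to (1,4)
Step 5: enter (1,4), '.' pass, move left to (1,3)
Step 6: enter (1,3), '.' pass, move left to (1,2)
Step 7: enter (1,2), '.' pass, move left to (1,1)
Step 8: enter (1,1), '.' pass, move left to (1,0)
Step 9: enter (1,0), '.' pass, move left to (1,-1)
Step 10: at (1,-1) — EXIT via left edge, pos 1
Path length (cell visits): 9

Answer: 9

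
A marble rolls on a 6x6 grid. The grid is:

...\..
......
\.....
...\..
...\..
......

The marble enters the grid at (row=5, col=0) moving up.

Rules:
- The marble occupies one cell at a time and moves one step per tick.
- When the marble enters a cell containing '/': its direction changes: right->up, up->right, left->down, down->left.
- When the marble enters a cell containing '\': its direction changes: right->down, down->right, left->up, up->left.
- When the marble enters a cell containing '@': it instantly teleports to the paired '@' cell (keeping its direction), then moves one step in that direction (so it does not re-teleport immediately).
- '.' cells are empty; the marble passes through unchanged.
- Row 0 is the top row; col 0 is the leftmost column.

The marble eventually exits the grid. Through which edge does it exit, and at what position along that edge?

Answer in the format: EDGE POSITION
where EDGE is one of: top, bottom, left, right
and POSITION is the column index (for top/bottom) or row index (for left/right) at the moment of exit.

Step 1: enter (5,0), '.' pass, move up to (4,0)
Step 2: enter (4,0), '.' pass, move up to (3,0)
Step 3: enter (3,0), '.' pass, move up to (2,0)
Step 4: enter (2,0), '\' deflects up->left, move left to (2,-1)
Step 5: at (2,-1) — EXIT via left edge, pos 2

Answer: left 2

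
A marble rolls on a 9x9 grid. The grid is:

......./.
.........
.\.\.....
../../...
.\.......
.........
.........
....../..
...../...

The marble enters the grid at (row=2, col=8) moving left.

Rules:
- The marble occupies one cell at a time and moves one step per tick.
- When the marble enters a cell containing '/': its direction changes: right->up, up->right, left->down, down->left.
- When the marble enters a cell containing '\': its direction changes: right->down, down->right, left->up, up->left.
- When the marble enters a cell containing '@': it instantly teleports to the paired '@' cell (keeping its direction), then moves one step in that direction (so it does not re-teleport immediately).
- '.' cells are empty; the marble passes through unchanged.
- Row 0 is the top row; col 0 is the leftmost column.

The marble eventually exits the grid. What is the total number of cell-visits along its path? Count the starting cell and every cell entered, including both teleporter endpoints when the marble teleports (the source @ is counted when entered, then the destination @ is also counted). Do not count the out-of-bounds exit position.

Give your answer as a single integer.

Answer: 8

Derivation:
Step 1: enter (2,8), '.' pass, move left to (2,7)
Step 2: enter (2,7), '.' pass, move left to (2,6)
Step 3: enter (2,6), '.' pass, move left to (2,5)
Step 4: enter (2,5), '.' pass, move left to (2,4)
Step 5: enter (2,4), '.' pass, move left to (2,3)
Step 6: enter (2,3), '\' deflects left->up, move up to (1,3)
Step 7: enter (1,3), '.' pass, move up to (0,3)
Step 8: enter (0,3), '.' pass, move up to (-1,3)
Step 9: at (-1,3) — EXIT via top edge, pos 3
Path length (cell visits): 8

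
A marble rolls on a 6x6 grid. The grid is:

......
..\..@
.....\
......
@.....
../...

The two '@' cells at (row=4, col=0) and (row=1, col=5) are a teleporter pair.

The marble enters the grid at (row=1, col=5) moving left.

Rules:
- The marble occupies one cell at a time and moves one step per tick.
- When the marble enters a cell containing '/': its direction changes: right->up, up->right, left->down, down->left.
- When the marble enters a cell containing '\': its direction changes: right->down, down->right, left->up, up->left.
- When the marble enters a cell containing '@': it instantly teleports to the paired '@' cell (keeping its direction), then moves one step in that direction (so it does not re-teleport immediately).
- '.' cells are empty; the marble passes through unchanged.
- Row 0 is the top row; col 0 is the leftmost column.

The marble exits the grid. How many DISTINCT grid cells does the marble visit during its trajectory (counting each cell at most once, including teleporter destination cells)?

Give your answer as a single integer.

Step 1: enter (1,5), '@' teleport (1,5)->(4,0), also enter (4,0), move left to (4,-1)
Step 2: at (4,-1) — EXIT via left edge, pos 4
Distinct cells visited: 2 (path length 2)

Answer: 2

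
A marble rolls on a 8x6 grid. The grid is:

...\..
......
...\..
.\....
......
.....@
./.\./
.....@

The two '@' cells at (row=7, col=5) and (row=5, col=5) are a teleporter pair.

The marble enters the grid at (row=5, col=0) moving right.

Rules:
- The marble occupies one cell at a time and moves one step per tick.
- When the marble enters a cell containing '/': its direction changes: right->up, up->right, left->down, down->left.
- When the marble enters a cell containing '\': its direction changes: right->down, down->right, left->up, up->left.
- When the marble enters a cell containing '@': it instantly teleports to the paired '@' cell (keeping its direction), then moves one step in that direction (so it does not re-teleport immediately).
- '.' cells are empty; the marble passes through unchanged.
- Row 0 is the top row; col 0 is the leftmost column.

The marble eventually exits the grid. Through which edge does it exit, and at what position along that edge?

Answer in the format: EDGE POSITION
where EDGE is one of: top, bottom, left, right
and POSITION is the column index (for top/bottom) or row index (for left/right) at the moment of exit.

Step 1: enter (5,0), '.' pass, move right to (5,1)
Step 2: enter (5,1), '.' pass, move right to (5,2)
Step 3: enter (5,2), '.' pass, move right to (5,3)
Step 4: enter (5,3), '.' pass, move right to (5,4)
Step 5: enter (5,4), '.' pass, move right to (5,5)
Step 6: enter (5,5), '@' teleport (5,5)->(7,5), also enter (7,5), move right to (7,6)
Step 7: at (7,6) — EXIT via right edge, pos 7

Answer: right 7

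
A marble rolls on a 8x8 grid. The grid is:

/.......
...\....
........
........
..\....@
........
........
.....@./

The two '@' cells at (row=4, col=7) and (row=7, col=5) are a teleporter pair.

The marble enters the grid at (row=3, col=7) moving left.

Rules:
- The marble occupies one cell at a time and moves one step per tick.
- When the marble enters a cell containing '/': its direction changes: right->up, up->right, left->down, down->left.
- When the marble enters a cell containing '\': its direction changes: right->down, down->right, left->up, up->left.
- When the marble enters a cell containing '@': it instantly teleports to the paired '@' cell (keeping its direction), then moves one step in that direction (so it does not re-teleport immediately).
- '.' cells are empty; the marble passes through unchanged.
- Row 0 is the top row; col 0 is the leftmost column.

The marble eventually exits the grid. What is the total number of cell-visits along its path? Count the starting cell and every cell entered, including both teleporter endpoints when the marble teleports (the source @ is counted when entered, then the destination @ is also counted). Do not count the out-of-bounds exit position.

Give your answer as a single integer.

Step 1: enter (3,7), '.' pass, move left to (3,6)
Step 2: enter (3,6), '.' pass, move left to (3,5)
Step 3: enter (3,5), '.' pass, move left to (3,4)
Step 4: enter (3,4), '.' pass, move left to (3,3)
Step 5: enter (3,3), '.' pass, move left to (3,2)
Step 6: enter (3,2), '.' pass, move left to (3,1)
Step 7: enter (3,1), '.' pass, move left to (3,0)
Step 8: enter (3,0), '.' pass, move left to (3,-1)
Step 9: at (3,-1) — EXIT via left edge, pos 3
Path length (cell visits): 8

Answer: 8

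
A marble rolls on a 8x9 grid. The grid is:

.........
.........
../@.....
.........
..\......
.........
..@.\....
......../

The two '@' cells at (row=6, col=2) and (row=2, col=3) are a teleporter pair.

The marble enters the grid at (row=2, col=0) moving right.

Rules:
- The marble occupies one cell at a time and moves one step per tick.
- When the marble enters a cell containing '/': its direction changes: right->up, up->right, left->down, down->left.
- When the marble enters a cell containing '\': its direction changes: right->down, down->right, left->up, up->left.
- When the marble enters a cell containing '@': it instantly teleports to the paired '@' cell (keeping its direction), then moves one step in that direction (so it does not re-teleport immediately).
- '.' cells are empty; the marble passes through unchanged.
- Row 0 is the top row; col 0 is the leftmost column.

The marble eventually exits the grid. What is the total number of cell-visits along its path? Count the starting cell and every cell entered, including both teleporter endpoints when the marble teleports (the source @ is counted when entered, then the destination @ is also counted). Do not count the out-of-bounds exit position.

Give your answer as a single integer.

Answer: 5

Derivation:
Step 1: enter (2,0), '.' pass, move right to (2,1)
Step 2: enter (2,1), '.' pass, move right to (2,2)
Step 3: enter (2,2), '/' deflects right->up, move up to (1,2)
Step 4: enter (1,2), '.' pass, move up to (0,2)
Step 5: enter (0,2), '.' pass, move up to (-1,2)
Step 6: at (-1,2) — EXIT via top edge, pos 2
Path length (cell visits): 5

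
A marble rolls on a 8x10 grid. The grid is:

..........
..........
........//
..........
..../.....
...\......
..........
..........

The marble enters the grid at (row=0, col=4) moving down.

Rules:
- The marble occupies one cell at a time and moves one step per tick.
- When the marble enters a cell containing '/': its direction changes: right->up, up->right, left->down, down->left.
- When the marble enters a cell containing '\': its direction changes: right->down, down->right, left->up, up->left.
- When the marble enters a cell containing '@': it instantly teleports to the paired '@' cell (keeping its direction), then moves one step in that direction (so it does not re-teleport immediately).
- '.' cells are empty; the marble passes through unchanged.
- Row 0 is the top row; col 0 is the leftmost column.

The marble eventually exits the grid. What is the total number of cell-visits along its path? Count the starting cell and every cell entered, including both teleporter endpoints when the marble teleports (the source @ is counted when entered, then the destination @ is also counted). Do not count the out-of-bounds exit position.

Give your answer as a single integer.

Answer: 9

Derivation:
Step 1: enter (0,4), '.' pass, move down to (1,4)
Step 2: enter (1,4), '.' pass, move down to (2,4)
Step 3: enter (2,4), '.' pass, move down to (3,4)
Step 4: enter (3,4), '.' pass, move down to (4,4)
Step 5: enter (4,4), '/' deflects down->left, move left to (4,3)
Step 6: enter (4,3), '.' pass, move left to (4,2)
Step 7: enter (4,2), '.' pass, move left to (4,1)
Step 8: enter (4,1), '.' pass, move left to (4,0)
Step 9: enter (4,0), '.' pass, move left to (4,-1)
Step 10: at (4,-1) — EXIT via left edge, pos 4
Path length (cell visits): 9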